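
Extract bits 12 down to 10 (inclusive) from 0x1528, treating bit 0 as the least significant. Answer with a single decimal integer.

5

v = 1010100101000
Shift right by 10: 101
Mask low 3 bits: 101 = 5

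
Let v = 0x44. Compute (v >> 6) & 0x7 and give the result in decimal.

v = 001000100
Shift right by 6: 001
Mask low 3 bits: 001 = 1

1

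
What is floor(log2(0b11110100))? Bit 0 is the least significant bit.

0b11110100 = 11110100
The topmost 1 is at position 7 (since 2^7 = 128 ≤ 244 < 256).

7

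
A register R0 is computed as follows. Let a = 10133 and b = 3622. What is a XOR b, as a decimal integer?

10133 = 10011110010101
3622 = 00111000100110
XOR → 10100110110011 = 10675

10675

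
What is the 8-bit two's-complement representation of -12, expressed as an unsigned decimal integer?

12 in 8 bits: 00001100
Invert: 11110011
Add 1:  11110100 = 244
(Check: 2^8 - 12 = 256 - 12 = 244.)

244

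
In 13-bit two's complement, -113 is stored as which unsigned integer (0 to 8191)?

113 in 13 bits: 0000001110001
Invert: 1111110001110
Add 1:  1111110001111 = 8079
(Check: 2^13 - 113 = 8192 - 113 = 8079.)

8079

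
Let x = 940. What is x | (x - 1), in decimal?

943

x = 1110101100 = 940
x - 1 = 1110101011
OR    = 1110101111 = 943
(x | (x - 1) sets all bits below the lowest set bit.)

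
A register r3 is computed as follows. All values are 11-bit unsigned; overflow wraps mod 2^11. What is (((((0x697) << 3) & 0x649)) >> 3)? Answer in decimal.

0x697 = 11010010111
→ << 3 (mod 2^11) → 10010111000 = 1208
0x649 = 11001001001
→ & → 10000001000 = 1032
→ >> 3 → 00010000001 = 129

129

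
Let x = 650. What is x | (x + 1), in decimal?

x = 1010001010 = 650
x + 1 = 1010001011
OR    = 1010001011 = 651
(x | (x + 1) sets the lowest cleared bit.)

651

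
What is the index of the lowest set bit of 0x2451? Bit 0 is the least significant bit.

0

0x2451 = 10010001010001
Trailing zeros: 0, so the lowest set bit is bit 0 (value 1).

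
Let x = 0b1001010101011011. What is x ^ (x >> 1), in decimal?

57334

x = 1001010101011011 = 38235
x>>1 = 0100101010101101
XOR  = 1101111111110110 = 57334
(x ^ (x >> 1) gives the standard binary-reflected Gray code of x.)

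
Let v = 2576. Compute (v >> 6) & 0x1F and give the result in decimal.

v = 0101000010000
Shift right by 6: 0101000
Mask low 5 bits: 01000 = 8

8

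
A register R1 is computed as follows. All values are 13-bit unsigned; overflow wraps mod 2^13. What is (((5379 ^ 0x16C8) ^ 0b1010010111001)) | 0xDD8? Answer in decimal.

5379 = 1010100000011
0x16C8 = 1011011001000
→ ^ → 0001111001011 = 971
0b1010010111001 = 1010010111001
→ ^ → 1011101110010 = 6002
0xDD8 = 0110111011000
→ | → 1111111111010 = 8186

8186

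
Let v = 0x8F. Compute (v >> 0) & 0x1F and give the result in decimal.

15

v = 10001111
Shift right by 0: 10001111
Mask low 5 bits: 01111 = 15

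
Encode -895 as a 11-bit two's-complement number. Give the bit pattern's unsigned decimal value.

895 in 11 bits: 01101111111
Invert: 10010000000
Add 1:  10010000001 = 1153
(Check: 2^11 - 895 = 2048 - 895 = 1153.)

1153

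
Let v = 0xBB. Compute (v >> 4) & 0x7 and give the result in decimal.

v = 10111011
Shift right by 4: 1011
Mask low 3 bits: 011 = 3

3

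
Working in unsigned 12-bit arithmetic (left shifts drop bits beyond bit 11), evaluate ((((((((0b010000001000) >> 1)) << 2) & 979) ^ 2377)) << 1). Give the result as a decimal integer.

690

0b010000001000 = 010000001000
→ >> 1 → 001000000100 = 516
→ << 2 (mod 2^12) → 100000010000 = 2064
979 = 001111010011
→ & → 000000010000 = 16
2377 = 100101001001
→ ^ → 100101011001 = 2393
→ << 1 (mod 2^12) → 001010110010 = 690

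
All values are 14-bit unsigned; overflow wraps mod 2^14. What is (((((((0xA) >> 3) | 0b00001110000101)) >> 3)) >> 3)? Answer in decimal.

0xA = 00000000001010
→ >> 3 → 00000000000001 = 1
0b00001110000101 = 00001110000101
→ | → 00001110000101 = 901
→ >> 3 → 00000001110000 = 112
→ >> 3 → 00000000001110 = 14

14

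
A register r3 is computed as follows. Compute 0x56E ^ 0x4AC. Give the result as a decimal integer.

0x56E = 10101101110
0x4AC = 10010101100
XOR → 00111000010 = 450

450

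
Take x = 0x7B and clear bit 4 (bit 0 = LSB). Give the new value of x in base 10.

x = 0001111011
bit 4 is currently 1; clear it via x & ~(1 << 4) = x & ~16
→ 0001101011 = 107

107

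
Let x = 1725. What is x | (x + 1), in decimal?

1727

x = 11010111101 = 1725
x + 1 = 11010111110
OR    = 11010111111 = 1727
(x | (x + 1) sets the lowest cleared bit.)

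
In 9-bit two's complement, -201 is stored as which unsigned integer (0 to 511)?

201 in 9 bits: 011001001
Invert: 100110110
Add 1:  100110111 = 311
(Check: 2^9 - 201 = 512 - 201 = 311.)

311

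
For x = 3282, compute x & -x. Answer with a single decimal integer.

2

x = 110011010010 = 3282
-x (two's complement) = …001100101110
AND   = 000000000010 = 2
(x & -x isolates the lowest set bit of x.)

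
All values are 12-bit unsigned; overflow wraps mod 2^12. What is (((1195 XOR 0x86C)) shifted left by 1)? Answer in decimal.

2446

1195 = 010010101011
0x86C = 100001101100
→ XOR → 110011000111 = 3271
→ shifted left by 1 (mod 2^12) → 100110001110 = 2446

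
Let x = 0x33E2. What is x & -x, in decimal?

x = 11001111100010 = 13282
-x (two's complement) = …00110000011110
AND   = 00000000000010 = 2
(x & -x isolates the lowest set bit of x.)

2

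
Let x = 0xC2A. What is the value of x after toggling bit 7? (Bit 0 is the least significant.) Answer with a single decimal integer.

x = 110000101010
bit 7 is currently 0; toggle it via x ^ (1 << 7) = x ^ 128
→ 110010101010 = 3242

3242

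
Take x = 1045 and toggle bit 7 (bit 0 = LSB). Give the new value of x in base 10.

1173

x = 10000010101
bit 7 is currently 0; toggle it via x ^ (1 << 7) = x ^ 128
→ 10010010101 = 1173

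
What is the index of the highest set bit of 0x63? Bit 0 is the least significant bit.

0x63 = 1100011
The topmost 1 is at position 6 (since 2^6 = 64 ≤ 99 < 128).

6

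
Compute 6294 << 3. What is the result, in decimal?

50352

6294 = 0001100010010110
shift left by 3 → 1100010010110000 = 50352
(equivalently, 6294 × 2^3 = 6294 × 8)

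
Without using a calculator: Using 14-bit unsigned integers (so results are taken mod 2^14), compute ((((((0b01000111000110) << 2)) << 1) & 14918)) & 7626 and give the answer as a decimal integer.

2048

0b01000111000110 = 01000111000110
→ << 2 (mod 2^14) → 00011100011000 = 1816
→ << 1 (mod 2^14) → 00111000110000 = 3632
14918 = 11101001000110
→ & → 00101000000000 = 2560
7626 = 01110111001010
→ & → 00100000000000 = 2048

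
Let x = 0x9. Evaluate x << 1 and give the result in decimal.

18

0x9 = 01001
shift left by 1 → 10010 = 18
(equivalently, 9 × 2^1 = 9 × 2)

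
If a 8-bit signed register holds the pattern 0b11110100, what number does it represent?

-12

pattern = 11110100 (MSB is 1 ⇒ negative)
Invert: 00001011, add 1 → 00001100 = 12, so the value is -12.
(Equivalently: 244 - 2^8 = 244 - 256 = -12.)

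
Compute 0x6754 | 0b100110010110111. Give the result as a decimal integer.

28663

0x6754 = 110011101010100
b = 100110010110111
 OR → 110111111110111 = 28663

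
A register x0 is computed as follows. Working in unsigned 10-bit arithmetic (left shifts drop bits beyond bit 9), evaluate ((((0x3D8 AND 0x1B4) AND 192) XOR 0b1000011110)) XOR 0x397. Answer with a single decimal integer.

265

0x3D8 = 1111011000
0x1B4 = 0110110100
→ AND → 0110010000 = 400
192 = 0011000000
→ AND → 0010000000 = 128
0b1000011110 = 1000011110
→ XOR → 1010011110 = 670
0x397 = 1110010111
→ XOR → 0100001001 = 265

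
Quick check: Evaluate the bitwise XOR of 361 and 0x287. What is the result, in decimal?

361 = 0101101001
0x287 = 1010000111
XOR → 1111101110 = 1006

1006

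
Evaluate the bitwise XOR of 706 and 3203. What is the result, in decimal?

3649

706 = 001011000010
3203 = 110010000011
XOR → 111001000001 = 3649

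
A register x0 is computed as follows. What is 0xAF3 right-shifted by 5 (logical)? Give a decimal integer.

0xAF3 = 101011110011
shift right by 5 → 000001010111 = 87
(equivalently, floor(2803 / 32))

87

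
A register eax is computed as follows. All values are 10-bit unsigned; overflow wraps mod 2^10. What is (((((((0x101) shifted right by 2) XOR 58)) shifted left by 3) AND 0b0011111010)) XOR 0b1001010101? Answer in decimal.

645

0x101 = 0100000001
→ shifted right by 2 → 0001000000 = 64
58 = 0000111010
→ XOR → 0001111010 = 122
→ shifted left by 3 (mod 2^10) → 1111010000 = 976
0b0011111010 = 0011111010
→ AND → 0011010000 = 208
0b1001010101 = 1001010101
→ XOR → 1010000101 = 645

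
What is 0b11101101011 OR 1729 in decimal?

a = 11101101011
1729 = 11011000001
 OR → 11111101011 = 2027

2027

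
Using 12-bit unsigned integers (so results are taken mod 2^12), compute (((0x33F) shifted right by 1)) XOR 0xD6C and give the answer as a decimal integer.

3315

0x33F = 001100111111
→ shifted right by 1 → 000110011111 = 415
0xD6C = 110101101100
→ XOR → 110011110011 = 3315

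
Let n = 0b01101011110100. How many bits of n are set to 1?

8

n = 1101011110100
Count the 1s: 1 + 1 + 1 + 1 + 1 + 1 + 1 + 1 = 8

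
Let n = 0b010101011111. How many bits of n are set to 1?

n = 10101011111
Count the 1s: 1 + 1 + 1 + 1 + 1 + 1 + 1 + 1 = 8

8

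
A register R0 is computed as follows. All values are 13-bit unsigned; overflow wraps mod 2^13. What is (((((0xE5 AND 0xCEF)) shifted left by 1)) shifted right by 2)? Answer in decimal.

114

0xE5 = 0000011100101
0xCEF = 0110011101111
→ AND → 0000011100101 = 229
→ shifted left by 1 (mod 2^13) → 0000111001010 = 458
→ shifted right by 2 → 0000001110010 = 114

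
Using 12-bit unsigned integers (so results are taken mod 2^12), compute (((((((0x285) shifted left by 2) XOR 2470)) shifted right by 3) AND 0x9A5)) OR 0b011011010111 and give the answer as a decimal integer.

0x285 = 001010000101
→ shifted left by 2 (mod 2^12) → 101000010100 = 2580
2470 = 100110100110
→ XOR → 001110110010 = 946
→ shifted right by 3 → 000001110110 = 118
0x9A5 = 100110100101
→ AND → 000000100100 = 36
0b011011010111 = 011011010111
→ OR → 011011110111 = 1783

1783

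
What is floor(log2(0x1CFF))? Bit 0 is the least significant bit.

12

0x1CFF = 1110011111111
The topmost 1 is at position 12 (since 2^12 = 4096 ≤ 7423 < 8192).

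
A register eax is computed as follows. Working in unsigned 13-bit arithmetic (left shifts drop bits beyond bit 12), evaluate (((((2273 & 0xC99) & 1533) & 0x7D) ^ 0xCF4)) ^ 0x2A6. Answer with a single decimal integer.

2273 = 0100011100001
0xC99 = 0110010011001
→ & → 0100010000001 = 2177
1533 = 0010111111101
→ & → 0000010000001 = 129
0x7D = 0000001111101
→ & → 0000000000001 = 1
0xCF4 = 0110011110100
→ ^ → 0110011110101 = 3317
0x2A6 = 0001010100110
→ ^ → 0111001010011 = 3667

3667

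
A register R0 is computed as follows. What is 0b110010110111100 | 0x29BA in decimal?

28094

a = 110010110111100
0x29BA = 010100110111010
 OR → 110110110111110 = 28094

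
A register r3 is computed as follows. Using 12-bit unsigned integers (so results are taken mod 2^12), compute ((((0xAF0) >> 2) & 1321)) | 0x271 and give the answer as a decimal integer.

633

0xAF0 = 101011110000
→ >> 2 → 001010111100 = 700
1321 = 010100101001
→ & → 000000101000 = 40
0x271 = 001001110001
→ | → 001001111001 = 633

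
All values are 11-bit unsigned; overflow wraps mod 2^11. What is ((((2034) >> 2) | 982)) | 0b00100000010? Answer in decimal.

2034 = 11111110010
→ >> 2 → 00111111100 = 508
982 = 01111010110
→ | → 01111111110 = 1022
0b00100000010 = 00100000010
→ | → 01111111110 = 1022

1022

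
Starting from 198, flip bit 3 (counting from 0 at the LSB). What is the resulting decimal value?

206

x = 011000110
bit 3 is currently 0; toggle it via x ^ (1 << 3) = x ^ 8
→ 011001110 = 206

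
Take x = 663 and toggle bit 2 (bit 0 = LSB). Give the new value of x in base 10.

x = 01010010111
bit 2 is currently 1; toggle it via x ^ (1 << 2) = x ^ 4
→ 01010010011 = 659

659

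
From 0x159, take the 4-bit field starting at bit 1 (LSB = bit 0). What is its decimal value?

12

v = 101011001
Shift right by 1: 10101100
Mask low 4 bits: 1100 = 12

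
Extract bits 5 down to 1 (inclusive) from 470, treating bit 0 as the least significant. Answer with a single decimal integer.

11

v = 111010110
Shift right by 1: 11101011
Mask low 5 bits: 01011 = 11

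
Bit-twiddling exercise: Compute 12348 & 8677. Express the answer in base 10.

12348 = 11000000111100
8677 = 10000111100101
AND → 10000000100100 = 8228

8228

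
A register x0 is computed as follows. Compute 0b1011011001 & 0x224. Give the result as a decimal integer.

a = 1011011001
0x224 = 1000100100
AND → 1000000000 = 512

512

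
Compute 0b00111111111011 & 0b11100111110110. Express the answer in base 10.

a = 00111111111011
b = 11100111110110
AND → 00100111110010 = 2546

2546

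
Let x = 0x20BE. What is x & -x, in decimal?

x = 10000010111110 = 8382
-x (two's complement) = …01111101000010
AND   = 00000000000010 = 2
(x & -x isolates the lowest set bit of x.)

2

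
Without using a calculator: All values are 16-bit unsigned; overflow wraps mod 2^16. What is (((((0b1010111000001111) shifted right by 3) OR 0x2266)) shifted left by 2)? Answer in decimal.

57244

0b1010111000001111 = 1010111000001111
→ shifted right by 3 → 0001010111000001 = 5569
0x2266 = 0010001001100110
→ OR → 0011011111100111 = 14311
→ shifted left by 2 (mod 2^16) → 1101111110011100 = 57244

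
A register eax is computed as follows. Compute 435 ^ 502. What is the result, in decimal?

435 = 110110011
502 = 111110110
XOR → 001000101 = 69

69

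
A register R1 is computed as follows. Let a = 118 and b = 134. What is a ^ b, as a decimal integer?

118 = 01110110
134 = 10000110
XOR → 11110000 = 240

240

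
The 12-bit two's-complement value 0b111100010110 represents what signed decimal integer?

pattern = 111100010110 (MSB is 1 ⇒ negative)
Invert: 000011101001, add 1 → 000011101010 = 234, so the value is -234.
(Equivalently: 3862 - 2^12 = 3862 - 4096 = -234.)

-234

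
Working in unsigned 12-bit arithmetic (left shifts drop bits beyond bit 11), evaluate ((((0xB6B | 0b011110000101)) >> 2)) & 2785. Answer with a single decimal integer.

737

0xB6B = 101101101011
0b011110000101 = 011110000101
→ | → 111111101111 = 4079
→ >> 2 → 001111111011 = 1019
2785 = 101011100001
→ & → 001011100001 = 737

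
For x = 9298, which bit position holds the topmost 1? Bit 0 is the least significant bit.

9298 = 10010001010010
The topmost 1 is at position 13 (since 2^13 = 8192 ≤ 9298 < 16384).

13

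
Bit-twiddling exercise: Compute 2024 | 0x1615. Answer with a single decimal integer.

2024 = 0011111101000
0x1615 = 1011000010101
 OR → 1011111111101 = 6141

6141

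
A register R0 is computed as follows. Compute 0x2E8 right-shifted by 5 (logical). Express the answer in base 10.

0x2E8 = 1011101000
shift right by 5 → 0000010111 = 23
(equivalently, floor(744 / 32))

23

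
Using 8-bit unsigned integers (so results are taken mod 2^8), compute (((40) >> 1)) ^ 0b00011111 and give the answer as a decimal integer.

40 = 00101000
→ >> 1 → 00010100 = 20
0b00011111 = 00011111
→ ^ → 00001011 = 11

11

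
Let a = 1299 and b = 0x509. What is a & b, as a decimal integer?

1281

1299 = 10100010011
0x509 = 10100001001
AND → 10100000001 = 1281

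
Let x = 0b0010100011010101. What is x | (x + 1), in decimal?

10455

x = 10100011010101 = 10453
x + 1 = 10100011010110
OR    = 10100011010111 = 10455
(x | (x + 1) sets the lowest cleared bit.)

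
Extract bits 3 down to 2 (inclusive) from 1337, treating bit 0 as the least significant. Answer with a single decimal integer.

2

v = 10100111001
Shift right by 2: 101001110
Mask low 2 bits: 10 = 2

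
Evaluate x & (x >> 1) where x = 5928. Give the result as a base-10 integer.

768

x = 1011100101000 = 5928
x>>1 = 0101110010100
AND  = 0001100000000 = 768
(x & (x >> 1) has a 1 wherever x has two consecutive 1 bits.)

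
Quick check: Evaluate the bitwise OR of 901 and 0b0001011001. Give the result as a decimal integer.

901 = 1110000101
b = 0001011001
 OR → 1111011101 = 989

989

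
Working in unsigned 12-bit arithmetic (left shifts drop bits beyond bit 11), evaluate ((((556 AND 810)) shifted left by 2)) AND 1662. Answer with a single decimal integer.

32

556 = 001000101100
810 = 001100101010
→ AND → 001000101000 = 552
→ shifted left by 2 (mod 2^12) → 100010100000 = 2208
1662 = 011001111110
→ AND → 000000100000 = 32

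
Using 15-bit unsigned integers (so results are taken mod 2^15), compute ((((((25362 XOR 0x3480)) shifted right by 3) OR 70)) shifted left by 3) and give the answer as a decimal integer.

25362 = 110001100010010
0x3480 = 011010010000000
→ XOR → 101011110010010 = 22418
→ shifted right by 3 → 000101011110010 = 2802
70 = 000000001000110
→ OR → 000101011110110 = 2806
→ shifted left by 3 (mod 2^15) → 101011110110000 = 22448

22448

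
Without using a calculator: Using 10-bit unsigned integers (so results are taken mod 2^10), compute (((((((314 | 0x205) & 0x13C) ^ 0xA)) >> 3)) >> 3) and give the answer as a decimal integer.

4

314 = 0100111010
0x205 = 1000000101
→ | → 1100111111 = 831
0x13C = 0100111100
→ & → 0100111100 = 316
0xA = 0000001010
→ ^ → 0100110110 = 310
→ >> 3 → 0000100110 = 38
→ >> 3 → 0000000100 = 4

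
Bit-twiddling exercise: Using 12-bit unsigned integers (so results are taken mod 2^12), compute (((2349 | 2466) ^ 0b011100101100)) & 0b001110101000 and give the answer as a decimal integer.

640

2349 = 100100101101
2466 = 100110100010
→ | → 100110101111 = 2479
0b011100101100 = 011100101100
→ ^ → 111010000011 = 3715
0b001110101000 = 001110101000
→ & → 001010000000 = 640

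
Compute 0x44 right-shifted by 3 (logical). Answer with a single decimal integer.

0x44 = 1000100
shift right by 3 → 0001000 = 8
(equivalently, floor(68 / 8))

8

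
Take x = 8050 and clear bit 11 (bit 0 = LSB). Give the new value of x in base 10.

6002

x = 0001111101110010
bit 11 is currently 1; clear it via x & ~(1 << 11) = x & ~2048
→ 0001011101110010 = 6002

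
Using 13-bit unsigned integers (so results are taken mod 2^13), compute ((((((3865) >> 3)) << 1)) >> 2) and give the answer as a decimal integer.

3865 = 0111100011001
→ >> 3 → 0000111100011 = 483
→ << 1 (mod 2^13) → 0001111000110 = 966
→ >> 2 → 0000011110001 = 241

241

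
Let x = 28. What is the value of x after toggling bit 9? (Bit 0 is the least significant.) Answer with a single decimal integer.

540

x = 0000000011100
bit 9 is currently 0; toggle it via x ^ (1 << 9) = x ^ 512
→ 0001000011100 = 540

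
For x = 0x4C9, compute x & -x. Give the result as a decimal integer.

x = 10011001001 = 1225
-x (two's complement) = …01100110111
AND   = 00000000001 = 1
(x & -x isolates the lowest set bit of x.)

1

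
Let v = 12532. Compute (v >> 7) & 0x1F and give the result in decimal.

v = 11000011110100
Shift right by 7: 1100001
Mask low 5 bits: 00001 = 1

1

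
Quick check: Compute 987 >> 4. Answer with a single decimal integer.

987 = 1111011011
shift right by 4 → 0000111101 = 61
(equivalently, floor(987 / 16))

61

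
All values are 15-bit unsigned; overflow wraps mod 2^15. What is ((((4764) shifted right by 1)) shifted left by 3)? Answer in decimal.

19056

4764 = 001001010011100
→ shifted right by 1 → 000100101001110 = 2382
→ shifted left by 3 (mod 2^15) → 100101001110000 = 19056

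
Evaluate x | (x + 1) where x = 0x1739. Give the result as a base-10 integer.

5947

x = 1011100111001 = 5945
x + 1 = 1011100111010
OR    = 1011100111011 = 5947
(x | (x + 1) sets the lowest cleared bit.)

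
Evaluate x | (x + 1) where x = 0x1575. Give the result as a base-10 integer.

5495

x = 1010101110101 = 5493
x + 1 = 1010101110110
OR    = 1010101110111 = 5495
(x | (x + 1) sets the lowest cleared bit.)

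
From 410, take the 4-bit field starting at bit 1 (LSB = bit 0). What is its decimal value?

13

v = 110011010
Shift right by 1: 11001101
Mask low 4 bits: 1101 = 13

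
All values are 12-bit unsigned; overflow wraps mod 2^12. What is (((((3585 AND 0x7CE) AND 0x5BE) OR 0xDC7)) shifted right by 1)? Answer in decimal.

1763

3585 = 111000000001
0x7CE = 011111001110
→ AND → 011000000000 = 1536
0x5BE = 010110111110
→ AND → 010000000000 = 1024
0xDC7 = 110111000111
→ OR → 110111000111 = 3527
→ shifted right by 1 → 011011100011 = 1763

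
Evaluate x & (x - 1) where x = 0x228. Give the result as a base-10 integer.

544

x = 1000101000 = 552
x - 1 = 1000100111
AND   = 1000100000 = 544
(x & (x - 1) clears the lowest set bit of x.)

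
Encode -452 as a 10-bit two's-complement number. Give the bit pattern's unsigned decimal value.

572

452 in 10 bits: 0111000100
Invert: 1000111011
Add 1:  1000111100 = 572
(Check: 2^10 - 452 = 1024 - 452 = 572.)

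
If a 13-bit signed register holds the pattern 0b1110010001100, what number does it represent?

-884

pattern = 1110010001100 (MSB is 1 ⇒ negative)
Invert: 0001101110011, add 1 → 0001101110100 = 884, so the value is -884.
(Equivalently: 7308 - 2^13 = 7308 - 8192 = -884.)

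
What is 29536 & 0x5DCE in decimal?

29536 = 111001101100000
0x5DCE = 101110111001110
AND → 101000101000000 = 20800

20800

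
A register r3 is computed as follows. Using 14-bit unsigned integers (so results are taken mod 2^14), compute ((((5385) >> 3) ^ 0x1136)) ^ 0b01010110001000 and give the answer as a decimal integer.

1567

5385 = 01010100001001
→ >> 3 → 00001010100001 = 673
0x1136 = 01000100110110
→ ^ → 01001110010111 = 5015
0b01010110001000 = 01010110001000
→ ^ → 00011000011111 = 1567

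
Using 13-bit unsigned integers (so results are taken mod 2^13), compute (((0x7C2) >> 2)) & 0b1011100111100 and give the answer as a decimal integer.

304

0x7C2 = 0011111000010
→ >> 2 → 0000111110000 = 496
0b1011100111100 = 1011100111100
→ & → 0000100110000 = 304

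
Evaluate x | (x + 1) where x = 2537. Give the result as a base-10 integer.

2539

x = 100111101001 = 2537
x + 1 = 100111101010
OR    = 100111101011 = 2539
(x | (x + 1) sets the lowest cleared bit.)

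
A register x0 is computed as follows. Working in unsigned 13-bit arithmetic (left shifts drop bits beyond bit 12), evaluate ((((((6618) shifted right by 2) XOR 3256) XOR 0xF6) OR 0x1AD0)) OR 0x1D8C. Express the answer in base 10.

6618 = 1100111011010
→ shifted right by 2 → 0011001110110 = 1654
3256 = 0110010111000
→ XOR → 0101011001110 = 2766
0xF6 = 0000011110110
→ XOR → 0101000111000 = 2616
0x1AD0 = 1101011010000
→ OR → 1101011111000 = 6904
0x1D8C = 1110110001100
→ OR → 1111111111100 = 8188

8188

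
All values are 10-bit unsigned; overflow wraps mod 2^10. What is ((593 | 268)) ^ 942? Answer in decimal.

593 = 1001010001
268 = 0100001100
→ | → 1101011101 = 861
942 = 1110101110
→ ^ → 0011110011 = 243

243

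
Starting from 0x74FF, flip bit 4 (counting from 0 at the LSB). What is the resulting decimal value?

x = 111010011111111
bit 4 is currently 1; toggle it via x ^ (1 << 4) = x ^ 16
→ 111010011101111 = 29935

29935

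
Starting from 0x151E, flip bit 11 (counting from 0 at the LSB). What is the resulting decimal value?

7454

x = 001010100011110
bit 11 is currently 0; toggle it via x ^ (1 << 11) = x ^ 2048
→ 001110100011110 = 7454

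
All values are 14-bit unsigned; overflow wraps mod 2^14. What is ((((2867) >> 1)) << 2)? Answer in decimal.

2867 = 00101100110011
→ >> 1 → 00010110011001 = 1433
→ << 2 (mod 2^14) → 01011001100100 = 5732

5732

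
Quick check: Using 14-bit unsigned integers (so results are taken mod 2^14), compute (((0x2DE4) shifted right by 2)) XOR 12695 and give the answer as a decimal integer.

0x2DE4 = 10110111100100
→ shifted right by 2 → 00101101111001 = 2937
12695 = 11000110010111
→ XOR → 11101011101110 = 15086

15086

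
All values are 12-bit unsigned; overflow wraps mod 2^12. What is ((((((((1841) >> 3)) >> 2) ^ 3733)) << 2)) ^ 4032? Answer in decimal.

1841 = 011100110001
→ >> 3 → 000011100110 = 230
→ >> 2 → 000000111001 = 57
3733 = 111010010101
→ ^ → 111010101100 = 3756
→ << 2 (mod 2^12) → 101010110000 = 2736
4032 = 111111000000
→ ^ → 010101110000 = 1392

1392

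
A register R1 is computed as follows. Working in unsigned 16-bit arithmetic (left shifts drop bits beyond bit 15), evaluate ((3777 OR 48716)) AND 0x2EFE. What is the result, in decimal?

11980

3777 = 0000111011000001
48716 = 1011111001001100
→ OR → 1011111011001101 = 48845
0x2EFE = 0010111011111110
→ AND → 0010111011001100 = 11980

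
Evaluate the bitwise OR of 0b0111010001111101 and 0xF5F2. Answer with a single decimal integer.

a = 0111010001111101
0xF5F2 = 1111010111110010
 OR → 1111010111111111 = 62975

62975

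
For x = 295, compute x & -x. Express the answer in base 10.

x = 100100111 = 295
-x (two's complement) = …011011001
AND   = 000000001 = 1
(x & -x isolates the lowest set bit of x.)

1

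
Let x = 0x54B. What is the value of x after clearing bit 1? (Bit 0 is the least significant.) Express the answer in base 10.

1353

x = 10101001011
bit 1 is currently 1; clear it via x & ~(1 << 1) = x & ~2
→ 10101001001 = 1353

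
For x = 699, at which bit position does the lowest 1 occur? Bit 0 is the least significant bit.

0

699 = 1010111011
Trailing zeros: 0, so the lowest set bit is bit 0 (value 1).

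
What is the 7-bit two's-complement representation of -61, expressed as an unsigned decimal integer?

67

61 in 7 bits: 0111101
Invert: 1000010
Add 1:  1000011 = 67
(Check: 2^7 - 61 = 128 - 61 = 67.)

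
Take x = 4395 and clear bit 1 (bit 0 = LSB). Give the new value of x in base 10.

4393

x = 1000100101011
bit 1 is currently 1; clear it via x & ~(1 << 1) = x & ~2
→ 1000100101001 = 4393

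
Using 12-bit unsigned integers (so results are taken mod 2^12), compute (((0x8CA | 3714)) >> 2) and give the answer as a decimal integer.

946

0x8CA = 100011001010
3714 = 111010000010
→ | → 111011001010 = 3786
→ >> 2 → 001110110010 = 946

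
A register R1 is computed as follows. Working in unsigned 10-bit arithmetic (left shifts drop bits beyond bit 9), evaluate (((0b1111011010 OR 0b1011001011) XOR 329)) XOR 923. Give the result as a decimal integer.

0b1111011010 = 1111011010
0b1011001011 = 1011001011
→ OR → 1111011011 = 987
329 = 0101001001
→ XOR → 1010010010 = 658
923 = 1110011011
→ XOR → 0100001001 = 265

265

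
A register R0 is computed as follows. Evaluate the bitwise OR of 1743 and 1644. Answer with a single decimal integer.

1743 = 11011001111
1644 = 11001101100
 OR → 11011101111 = 1775

1775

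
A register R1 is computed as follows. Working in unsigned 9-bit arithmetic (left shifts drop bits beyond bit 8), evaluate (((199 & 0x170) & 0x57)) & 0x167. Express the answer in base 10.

199 = 011000111
0x170 = 101110000
→ & → 001000000 = 64
0x57 = 001010111
→ & → 001000000 = 64
0x167 = 101100111
→ & → 001000000 = 64

64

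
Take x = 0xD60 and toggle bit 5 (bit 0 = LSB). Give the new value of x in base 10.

x = 0110101100000
bit 5 is currently 1; toggle it via x ^ (1 << 5) = x ^ 32
→ 0110101000000 = 3392

3392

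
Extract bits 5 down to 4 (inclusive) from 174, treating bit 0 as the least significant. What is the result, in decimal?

2

v = 10101110
Shift right by 4: 1010
Mask low 2 bits: 10 = 2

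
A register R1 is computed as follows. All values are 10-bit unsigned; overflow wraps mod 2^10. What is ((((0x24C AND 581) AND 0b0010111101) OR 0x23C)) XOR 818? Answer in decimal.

0x24C = 1001001100
581 = 1001000101
→ AND → 1001000100 = 580
0b0010111101 = 0010111101
→ AND → 0000000100 = 4
0x23C = 1000111100
→ OR → 1000111100 = 572
818 = 1100110010
→ XOR → 0100001110 = 270

270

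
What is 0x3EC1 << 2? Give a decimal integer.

0x3EC1 = 0011111011000001
shift left by 2 → 1111101100000100 = 64260
(equivalently, 16065 × 2^2 = 16065 × 4)

64260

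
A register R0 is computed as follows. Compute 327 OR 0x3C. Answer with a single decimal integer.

327 = 101000111
0x3C = 000111100
 OR → 101111111 = 383

383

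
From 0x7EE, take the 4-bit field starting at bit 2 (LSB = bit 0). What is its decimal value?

v = 11111101110
Shift right by 2: 111111011
Mask low 4 bits: 1011 = 11

11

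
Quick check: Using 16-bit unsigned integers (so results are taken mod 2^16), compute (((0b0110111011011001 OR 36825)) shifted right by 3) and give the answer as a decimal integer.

7675

0b0110111011011001 = 0110111011011001
36825 = 1000111111011001
→ OR → 1110111111011001 = 61401
→ shifted right by 3 → 0001110111111011 = 7675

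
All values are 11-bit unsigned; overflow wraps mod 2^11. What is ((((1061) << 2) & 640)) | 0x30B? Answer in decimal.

1061 = 10000100101
→ << 2 (mod 2^11) → 00010010100 = 148
640 = 01010000000
→ & → 00010000000 = 128
0x30B = 01100001011
→ | → 01110001011 = 907

907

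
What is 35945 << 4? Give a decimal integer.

35945 = 00001000110001101001
shift left by 4 → 10001100011010010000 = 575120
(equivalently, 35945 × 2^4 = 35945 × 16)

575120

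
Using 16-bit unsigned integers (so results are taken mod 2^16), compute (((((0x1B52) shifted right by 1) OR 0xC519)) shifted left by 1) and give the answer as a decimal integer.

39794

0x1B52 = 0001101101010010
→ shifted right by 1 → 0000110110101001 = 3497
0xC519 = 1100010100011001
→ OR → 1100110110111001 = 52665
→ shifted left by 1 (mod 2^16) → 1001101101110010 = 39794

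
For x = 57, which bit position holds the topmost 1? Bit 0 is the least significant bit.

57 = 111001
The topmost 1 is at position 5 (since 2^5 = 32 ≤ 57 < 64).

5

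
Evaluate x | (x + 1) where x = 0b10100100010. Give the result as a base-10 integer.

1315

x = 10100100010 = 1314
x + 1 = 10100100011
OR    = 10100100011 = 1315
(x | (x + 1) sets the lowest cleared bit.)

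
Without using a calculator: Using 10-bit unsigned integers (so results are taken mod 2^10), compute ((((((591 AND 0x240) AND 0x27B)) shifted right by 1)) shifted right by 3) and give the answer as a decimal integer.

591 = 1001001111
0x240 = 1001000000
→ AND → 1001000000 = 576
0x27B = 1001111011
→ AND → 1001000000 = 576
→ shifted right by 1 → 0100100000 = 288
→ shifted right by 3 → 0000100100 = 36

36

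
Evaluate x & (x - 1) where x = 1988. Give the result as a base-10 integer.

x = 11111000100 = 1988
x - 1 = 11111000011
AND   = 11111000000 = 1984
(x & (x - 1) clears the lowest set bit of x.)

1984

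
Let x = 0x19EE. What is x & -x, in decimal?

2

x = 1100111101110 = 6638
-x (two's complement) = …0011000010010
AND   = 0000000000010 = 2
(x & -x isolates the lowest set bit of x.)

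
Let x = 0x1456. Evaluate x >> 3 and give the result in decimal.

0x1456 = 1010001010110
shift right by 3 → 0001010001010 = 650
(equivalently, floor(5206 / 8))

650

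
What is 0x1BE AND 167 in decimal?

166

0x1BE = 110111110
167 = 010100111
AND → 010100110 = 166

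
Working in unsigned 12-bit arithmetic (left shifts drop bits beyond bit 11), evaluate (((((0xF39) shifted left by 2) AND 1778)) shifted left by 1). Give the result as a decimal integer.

0xF39 = 111100111001
→ shifted left by 2 (mod 2^12) → 110011100100 = 3300
1778 = 011011110010
→ AND → 010011100000 = 1248
→ shifted left by 1 (mod 2^12) → 100111000000 = 2496

2496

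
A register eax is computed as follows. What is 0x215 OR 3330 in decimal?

3863

0x215 = 001000010101
3330 = 110100000010
 OR → 111100010111 = 3863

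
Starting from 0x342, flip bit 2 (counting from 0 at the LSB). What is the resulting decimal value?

838

x = 1101000010
bit 2 is currently 0; toggle it via x ^ (1 << 2) = x ^ 4
→ 1101000110 = 838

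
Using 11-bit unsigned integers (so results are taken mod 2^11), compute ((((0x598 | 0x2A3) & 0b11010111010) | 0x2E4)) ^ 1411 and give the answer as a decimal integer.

0x598 = 10110011000
0x2A3 = 01010100011
→ | → 11110111011 = 1979
0b11010111010 = 11010111010
→ & → 11010111010 = 1722
0x2E4 = 01011100100
→ | → 11011111110 = 1790
1411 = 10110000011
→ ^ → 01101111101 = 893

893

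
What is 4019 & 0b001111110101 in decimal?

4019 = 111110110011
b = 001111110101
AND → 001110110001 = 945

945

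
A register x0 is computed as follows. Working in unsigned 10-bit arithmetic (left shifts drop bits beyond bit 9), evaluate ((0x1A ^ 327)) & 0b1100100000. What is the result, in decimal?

256

0x1A = 0000011010
327 = 0101000111
→ ^ → 0101011101 = 349
0b1100100000 = 1100100000
→ & → 0100000000 = 256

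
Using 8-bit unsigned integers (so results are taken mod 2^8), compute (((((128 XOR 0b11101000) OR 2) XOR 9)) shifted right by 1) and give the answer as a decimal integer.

128 = 10000000
0b11101000 = 11101000
→ XOR → 01101000 = 104
2 = 00000010
→ OR → 01101010 = 106
9 = 00001001
→ XOR → 01100011 = 99
→ shifted right by 1 → 00110001 = 49

49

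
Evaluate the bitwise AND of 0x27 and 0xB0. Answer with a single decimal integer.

0x27 = 00100111
0xB0 = 10110000
AND → 00100000 = 32

32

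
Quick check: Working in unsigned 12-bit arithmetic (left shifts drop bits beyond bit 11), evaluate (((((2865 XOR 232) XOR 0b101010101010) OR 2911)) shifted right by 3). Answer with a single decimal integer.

367

2865 = 101100110001
232 = 000011101000
→ XOR → 101111011001 = 3033
0b101010101010 = 101010101010
→ XOR → 000101110011 = 371
2911 = 101101011111
→ OR → 101101111111 = 2943
→ shifted right by 3 → 000101101111 = 367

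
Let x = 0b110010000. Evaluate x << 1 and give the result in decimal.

800

x = 0110010000
shift left by 1 → 1100100000 = 800
(equivalently, 400 × 2^1 = 400 × 2)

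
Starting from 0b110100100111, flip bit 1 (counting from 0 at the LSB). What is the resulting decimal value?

x = 110100100111
bit 1 is currently 1; toggle it via x ^ (1 << 1) = x ^ 2
→ 110100100101 = 3365

3365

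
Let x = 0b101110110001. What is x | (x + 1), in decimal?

x = 101110110001 = 2993
x + 1 = 101110110010
OR    = 101110110011 = 2995
(x | (x + 1) sets the lowest cleared bit.)

2995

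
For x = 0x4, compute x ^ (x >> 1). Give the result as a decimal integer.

6

x = 100 = 4
x>>1 = 010
XOR  = 110 = 6
(x ^ (x >> 1) gives the standard binary-reflected Gray code of x.)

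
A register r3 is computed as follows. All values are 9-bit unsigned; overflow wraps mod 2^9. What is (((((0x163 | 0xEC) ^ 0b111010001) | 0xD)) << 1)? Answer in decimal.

0x163 = 101100011
0xEC = 011101100
→ | → 111101111 = 495
0b111010001 = 111010001
→ ^ → 000111110 = 62
0xD = 000001101
→ | → 000111111 = 63
→ << 1 (mod 2^9) → 001111110 = 126

126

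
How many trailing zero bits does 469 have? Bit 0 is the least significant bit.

469 = 111010101
Trailing zeros: 0, so the lowest set bit is bit 0 (value 1).

0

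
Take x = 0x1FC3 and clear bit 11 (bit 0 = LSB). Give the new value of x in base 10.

6083

x = 1111111000011
bit 11 is currently 1; clear it via x & ~(1 << 11) = x & ~2048
→ 1011111000011 = 6083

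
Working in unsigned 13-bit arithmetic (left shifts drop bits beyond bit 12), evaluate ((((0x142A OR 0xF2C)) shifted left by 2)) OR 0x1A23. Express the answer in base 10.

7867

0x142A = 1010000101010
0xF2C = 0111100101100
→ OR → 1111100101110 = 7982
→ shifted left by 2 (mod 2^13) → 1110010111000 = 7352
0x1A23 = 1101000100011
→ OR → 1111010111011 = 7867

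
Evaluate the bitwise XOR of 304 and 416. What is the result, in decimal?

304 = 100110000
416 = 110100000
XOR → 010010000 = 144

144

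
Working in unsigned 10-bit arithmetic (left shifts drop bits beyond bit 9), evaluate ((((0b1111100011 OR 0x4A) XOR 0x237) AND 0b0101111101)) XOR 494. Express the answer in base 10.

178

0b1111100011 = 1111100011
0x4A = 0001001010
→ OR → 1111101011 = 1003
0x237 = 1000110111
→ XOR → 0111011100 = 476
0b0101111101 = 0101111101
→ AND → 0101011100 = 348
494 = 0111101110
→ XOR → 0010110010 = 178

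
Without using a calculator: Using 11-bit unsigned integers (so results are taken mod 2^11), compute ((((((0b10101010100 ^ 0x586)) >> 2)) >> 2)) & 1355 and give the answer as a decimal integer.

9

0b10101010100 = 10101010100
0x586 = 10110000110
→ ^ → 00011010010 = 210
→ >> 2 → 00000110100 = 52
→ >> 2 → 00000001101 = 13
1355 = 10101001011
→ & → 00000001001 = 9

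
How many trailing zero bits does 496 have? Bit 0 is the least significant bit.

496 = 111110000
Trailing zeros: 4, so the lowest set bit is bit 4 (value 16).

4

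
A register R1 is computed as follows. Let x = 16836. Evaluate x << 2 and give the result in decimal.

16836 = 00100000111000100
shift left by 2 → 10000011100010000 = 67344
(equivalently, 16836 × 2^2 = 16836 × 4)

67344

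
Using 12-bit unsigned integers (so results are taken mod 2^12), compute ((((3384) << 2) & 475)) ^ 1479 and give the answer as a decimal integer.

1287

3384 = 110100111000
→ << 2 (mod 2^12) → 010011100000 = 1248
475 = 000111011011
→ & → 000011000000 = 192
1479 = 010111000111
→ ^ → 010100000111 = 1287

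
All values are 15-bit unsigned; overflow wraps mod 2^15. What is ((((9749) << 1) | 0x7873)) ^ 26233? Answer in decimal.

6658

9749 = 010011000010101
→ << 1 (mod 2^15) → 100110000101010 = 19498
0x7873 = 111100001110011
→ | → 111110001111011 = 31867
26233 = 110011001111001
→ ^ → 001101000000010 = 6658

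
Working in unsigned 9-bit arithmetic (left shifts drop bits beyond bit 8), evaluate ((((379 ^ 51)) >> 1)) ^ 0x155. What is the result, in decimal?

497

379 = 101111011
51 = 000110011
→ ^ → 101001000 = 328
→ >> 1 → 010100100 = 164
0x155 = 101010101
→ ^ → 111110001 = 497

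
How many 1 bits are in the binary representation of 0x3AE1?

0x3AE1 = 11101011100001
Count the 1s: 1 + 1 + 1 + 1 + 1 + 1 + 1 + 1 = 8

8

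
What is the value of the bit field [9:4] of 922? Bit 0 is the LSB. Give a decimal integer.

v = 01110011010
Shift right by 4: 0111001
Mask low 6 bits: 111001 = 57

57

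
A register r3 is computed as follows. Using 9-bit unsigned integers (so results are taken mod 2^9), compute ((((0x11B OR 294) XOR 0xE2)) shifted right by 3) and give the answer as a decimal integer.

59

0x11B = 100011011
294 = 100100110
→ OR → 100111111 = 319
0xE2 = 011100010
→ XOR → 111011101 = 477
→ shifted right by 3 → 000111011 = 59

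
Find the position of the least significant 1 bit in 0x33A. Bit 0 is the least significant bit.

1

0x33A = 1100111010
Trailing zeros: 1, so the lowest set bit is bit 1 (value 2).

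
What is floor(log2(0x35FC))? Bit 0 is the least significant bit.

0x35FC = 11010111111100
The topmost 1 is at position 13 (since 2^13 = 8192 ≤ 13820 < 16384).

13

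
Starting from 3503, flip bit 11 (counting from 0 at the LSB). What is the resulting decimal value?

1455

x = 110110101111
bit 11 is currently 1; toggle it via x ^ (1 << 11) = x ^ 2048
→ 010110101111 = 1455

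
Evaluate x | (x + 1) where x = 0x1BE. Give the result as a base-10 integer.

x = 110111110 = 446
x + 1 = 110111111
OR    = 110111111 = 447
(x | (x + 1) sets the lowest cleared bit.)

447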